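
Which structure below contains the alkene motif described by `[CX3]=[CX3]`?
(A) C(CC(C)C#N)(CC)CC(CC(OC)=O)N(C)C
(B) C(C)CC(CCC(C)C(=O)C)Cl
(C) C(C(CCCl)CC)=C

[CX3]=[CX3] describes a non-aromatic C=C double bond between two sp2 carbons (an alkene).
(A) has an ethyl group (-CH2CH3) but its C-C bond is a single bond between CX4 carbons, not CX3=CX3.
(B) has an ethyl group (-CH2CH3) but its C-C bond is a single bond between CX4 carbons, not CX3=CX3.
(C) contains a vinyl group (-CH=CH2), which satisfies every atom and bond constraint.
So the answer is (C).

C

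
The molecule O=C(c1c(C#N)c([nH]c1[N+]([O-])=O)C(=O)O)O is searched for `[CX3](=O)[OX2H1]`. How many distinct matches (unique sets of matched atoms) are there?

2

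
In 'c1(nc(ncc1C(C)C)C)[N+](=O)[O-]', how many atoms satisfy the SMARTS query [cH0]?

3

The query [cH0] means: aromatic carbon with no attached hydrogen (substituted or ring-fusion).
Check the 13 heavy atoms by environment: 2× n (aromatic, H0) → no; 3× c (aromatic, H0) → match; 1× c (aromatic, H1) → no; 1× N (charge +1, H0) → no; 1× O (charge -1, H0) → no; 1× O (H0) → no; 3× C (H3) → no; 1× C (H1) → no.
That gives 3 matching atoms.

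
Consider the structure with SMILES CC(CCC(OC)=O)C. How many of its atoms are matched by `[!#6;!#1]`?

2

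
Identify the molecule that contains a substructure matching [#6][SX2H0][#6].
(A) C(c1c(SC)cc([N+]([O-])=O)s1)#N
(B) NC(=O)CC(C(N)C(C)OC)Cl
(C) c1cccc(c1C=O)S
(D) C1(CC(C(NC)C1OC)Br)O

A

[#6][SX2H0][#6] describes an aliphatic sulfur bridging two carbons with no H on the sulfur (a thioether).
(A) contains a methylthio ether (-SCH3), which satisfies every atom and bond constraint.
(B) has a methoxy ether (-OCH3) but the bridging atom is O, not S.
(C) has a thiol (-SH) but the sulfur has H1, not H0 bridging two carbons.
(D) has a methoxy ether (-OCH3) but the bridging atom is O, not S.
So the answer is (A).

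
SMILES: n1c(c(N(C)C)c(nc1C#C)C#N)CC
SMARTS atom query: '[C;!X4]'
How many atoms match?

3

The query [C;!X4] means: aliphatic carbon that does not have four total connections.
Check the 15 heavy atoms by environment: 2× n (aromatic, X2) → no; 4× c (aromatic, X3) → no; 1× N (X3) → no; 4× C (X4) → no; 3× C (X2) → match; 1× N (X1) → no.
That gives 3 matching atoms.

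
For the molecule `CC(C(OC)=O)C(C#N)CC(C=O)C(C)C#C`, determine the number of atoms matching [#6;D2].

4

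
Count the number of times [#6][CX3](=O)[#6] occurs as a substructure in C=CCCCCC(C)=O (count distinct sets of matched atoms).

[#6][CX3](=O)[#6] is the SMARTS for a ketone: a carbonyl carbon (no H) flanked by two carbons.
Exactly one fragment in the molecule meets all constraints, giving 1 match.

1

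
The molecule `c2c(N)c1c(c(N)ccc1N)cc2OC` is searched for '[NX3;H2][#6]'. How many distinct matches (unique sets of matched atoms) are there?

3

[NX3;H2][#6] is the SMARTS for a primary amine: a trivalent nitrogen with two H attached to carbon.
The molecule carries 3 separate instances of a primary amino group (-NH2) meeting every constraint; each maps to a distinct set of atoms, giving 3 matches.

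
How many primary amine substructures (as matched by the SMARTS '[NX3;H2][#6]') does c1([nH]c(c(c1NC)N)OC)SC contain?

1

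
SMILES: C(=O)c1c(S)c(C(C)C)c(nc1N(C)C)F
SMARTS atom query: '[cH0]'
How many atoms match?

5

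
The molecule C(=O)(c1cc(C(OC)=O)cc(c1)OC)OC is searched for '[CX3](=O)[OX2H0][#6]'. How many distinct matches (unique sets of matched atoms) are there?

2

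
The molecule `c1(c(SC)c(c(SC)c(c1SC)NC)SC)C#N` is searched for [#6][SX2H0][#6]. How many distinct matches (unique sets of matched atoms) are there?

[#6][SX2H0][#6] is the SMARTS for a thioether: an aliphatic sulfur bridging two carbons with no H on the sulfur.
The molecule carries 4 separate instances of a methylthio ether (-SCH3) meeting every constraint; each maps to a distinct set of atoms, giving 4 matches.

4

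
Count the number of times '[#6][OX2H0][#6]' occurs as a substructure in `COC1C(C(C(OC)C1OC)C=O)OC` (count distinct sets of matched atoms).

4

[#6][OX2H0][#6] is the SMARTS for an ether: an aliphatic oxygen bridging two carbons with no H on the oxygen.
The molecule carries 4 separate instances of a methoxy ether (-OCH3) meeting every constraint; each maps to a distinct set of atoms, giving 4 matches.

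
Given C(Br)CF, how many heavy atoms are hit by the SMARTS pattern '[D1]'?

The query [D1] means: atom with exactly one heavy-atom neighbour (degree 1).
Check the 4 heavy atoms by environment: 2× C (D2) → no; 1× Br (D1) → match; 1× F (D1) → match.
Summing the matching environments: 1 + 1 = 2 matching atoms.

2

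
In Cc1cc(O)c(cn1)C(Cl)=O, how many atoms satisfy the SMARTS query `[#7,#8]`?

Check the 11 heavy atoms by environment: 1× n (aromatic) → match; 5× c (aromatic) → no; 2× O → match; 2× C → no; 1× Cl → no.
Summing the matching environments: 1 + 2 = 3 matching atoms.

3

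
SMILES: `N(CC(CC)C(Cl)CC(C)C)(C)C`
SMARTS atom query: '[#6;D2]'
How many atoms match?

3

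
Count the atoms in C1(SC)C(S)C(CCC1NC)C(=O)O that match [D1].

The query [D1] means: atom with exactly one heavy-atom neighbour (degree 1).
Check the 14 heavy atoms by environment: 5× C (D3) → no; 2× C (D2) → no; 1× S (D2) → no; 2× C (D1) → match; 1× S (D1) → match; 1× N (D2) → no; 2× O (D1) → match.
Summing the matching environments: 2 + 1 + 2 = 5 matching atoms.

5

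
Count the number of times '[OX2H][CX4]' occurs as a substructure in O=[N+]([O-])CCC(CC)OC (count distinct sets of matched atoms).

[OX2H][CX4] is the SMARTS for an aliphatic alcohol: a hydroxyl oxygen bound to an sp3 (X4) carbon.
The molecule has a methoxy ether (-OCH3), but the oxygen has H0 (ether), not H1; nothing else fits, so there are 0 matches.

0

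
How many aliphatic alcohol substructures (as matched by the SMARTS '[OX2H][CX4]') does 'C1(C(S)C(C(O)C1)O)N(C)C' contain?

[OX2H][CX4] is the SMARTS for an aliphatic alcohol: a hydroxyl oxygen bound to an sp3 (X4) carbon.
The molecule carries 2 separate instances of a hydroxyl group (-OH) meeting every constraint; each maps to a distinct set of atoms, giving 2 matches.

2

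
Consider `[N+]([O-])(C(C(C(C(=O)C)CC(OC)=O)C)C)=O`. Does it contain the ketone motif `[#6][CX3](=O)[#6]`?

The pattern [#6][CX3](=O)[#6] describes a carbonyl carbon (no H) flanked by two carbons — a ketone.
The molecule carries an acetyl/ketone group (-C(=O)CH3), whose atoms satisfy every constraint of the query, so the pattern matches.

Yes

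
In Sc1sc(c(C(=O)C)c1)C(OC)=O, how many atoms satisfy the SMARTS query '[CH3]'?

Check the 13 heavy atoms by environment: 1× s (aromatic, H0) → no; 3× c (aromatic, H0) → no; 1× c (aromatic, H1) → no; 1× S (H1) → no; 2× C (H0) → no; 3× O (H0) → no; 2× C (H3) → match.
That gives 2 matching atoms.

2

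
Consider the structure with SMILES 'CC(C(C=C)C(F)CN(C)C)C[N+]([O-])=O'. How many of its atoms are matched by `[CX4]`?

8

The query [CX4] means: C with X4: aliphatic carbon with exactly 4 total connections (bonds + H).
Check the 15 heavy atoms by environment: 8× C (X4) → match; 1× F (X1) → no; 2× C (X3) → no; 1× N (X3) → no; 1× N (charge +1, X3) → no; 1× O (charge -1, X1) → no; 1× O (X1) → no.
That gives 8 matching atoms.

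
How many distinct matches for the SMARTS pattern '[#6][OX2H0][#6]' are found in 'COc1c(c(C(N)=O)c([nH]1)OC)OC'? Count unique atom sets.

3

[#6][OX2H0][#6] is the SMARTS for an ether: an aliphatic oxygen bridging two carbons with no H on the oxygen.
The molecule carries 3 separate instances of a methoxy ether (-OCH3) meeting every constraint; each maps to a distinct set of atoms, giving 3 matches.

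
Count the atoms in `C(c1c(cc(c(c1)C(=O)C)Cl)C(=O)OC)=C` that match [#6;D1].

3

Check the 16 heavy atoms by environment: 4× c (aromatic, D3) → no; 2× c (aromatic, D2) → no; 2× C (D3) → no; 2× O (D1) → no; 3× C (D1) → match; 1× C (D2) → no; 1× O (D2) → no; 1× Cl (D1) → no.
That gives 3 matching atoms.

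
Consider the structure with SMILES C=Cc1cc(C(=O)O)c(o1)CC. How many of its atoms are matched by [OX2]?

Check the 12 heavy atoms by environment: 1× o (aromatic, X2) → no; 4× c (aromatic, X3) → no; 2× C (X4) → no; 3× C (X3) → no; 1× O (X1) → no; 1× O (X2) → match.
That gives 1 matching atom.

1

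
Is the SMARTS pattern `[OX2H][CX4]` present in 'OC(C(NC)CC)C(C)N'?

The pattern [OX2H][CX4] describes a hydroxyl oxygen bound to an sp3 (X4) carbon — an aliphatic alcohol.
The molecule carries a hydroxyl group (-OH), whose atoms satisfy every constraint of the query, so the pattern matches.

Yes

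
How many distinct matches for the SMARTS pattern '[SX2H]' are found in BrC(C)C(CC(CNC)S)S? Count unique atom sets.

2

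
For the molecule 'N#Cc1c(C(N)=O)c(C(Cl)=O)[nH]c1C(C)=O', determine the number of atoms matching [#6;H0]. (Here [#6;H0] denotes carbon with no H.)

The query [#6;H0] means: any carbon with no attached hydrogen.
Check the 16 heavy atoms by environment: 1× n (aromatic, H1) → no; 4× c (aromatic, H0) → match; 4× C (H0) → match; 3× O (H0) → no; 1× C (H3) → no; 1× Cl (H0) → no; 1× N (H0) → no; 1× N (H2) → no.
Summing the matching environments: 4 + 4 = 8 matching atoms.

8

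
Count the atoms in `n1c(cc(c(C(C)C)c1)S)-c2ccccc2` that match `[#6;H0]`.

4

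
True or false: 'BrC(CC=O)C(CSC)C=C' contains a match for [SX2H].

False

The pattern [SX2H] describes an aliphatic sulfur with two connections, one being H — a thiol.
The closest candidate here is a methylthio ether (-SCH3), but the sulfur has H0 (bonded to two carbons), not H1. No other fragment satisfies the full query, so there is no match.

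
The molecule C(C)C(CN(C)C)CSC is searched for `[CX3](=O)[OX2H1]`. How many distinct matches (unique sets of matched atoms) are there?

[CX3](=O)[OX2H1] is the SMARTS for a carboxylic acid: an sp2 carbon double-bonded to O and single-bonded to an -OH oxygen.
No fragment in the molecule satisfies every constraint, giving 0 matches.

0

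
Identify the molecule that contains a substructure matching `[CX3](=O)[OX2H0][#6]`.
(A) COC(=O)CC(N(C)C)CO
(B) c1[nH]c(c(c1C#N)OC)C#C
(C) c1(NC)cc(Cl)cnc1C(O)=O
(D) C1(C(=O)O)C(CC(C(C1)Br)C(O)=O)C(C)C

A

[CX3](=O)[OX2H0][#6] describes a carbonyl carbon bonded to an oxygen that is itself bonded to carbon (no H on that O) (an ester).
(A) contains a methyl-ester group (-C(=O)OCH3), which satisfies every atom and bond constraint.
(B) has a methoxy ether (-OCH3) but the ether oxygen is not adjacent to a C=O carbon.
(C) has a carboxylic acid group (-C(=O)OH) but the singly-bonded O carries H (OX2H1, not H0).
(D) has a carboxylic acid group (-C(=O)OH) but the singly-bonded O carries H (OX2H1, not H0).
So the answer is (A).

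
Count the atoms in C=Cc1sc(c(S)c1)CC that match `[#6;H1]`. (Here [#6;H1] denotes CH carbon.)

The query [#6;H1] means: any carbon bearing exactly one hydrogen.
Check the 10 heavy atoms by environment: 1× s (aromatic, H0) → no; 3× c (aromatic, H0) → no; 1× c (aromatic, H1) → match; 1× S (H1) → no; 2× C (H2) → no; 1× C (H3) → no; 1× C (H1) → match.
Summing the matching environments: 1 + 1 = 2 matching atoms.

2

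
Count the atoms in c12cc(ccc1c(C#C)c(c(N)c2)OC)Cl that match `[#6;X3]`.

10

The query [#6;X3] means: any carbon (aromatic or not) with three total connections.
Check the 16 heavy atoms by environment: 10× c (aromatic, X3) → match; 1× O (X2) → no; 1× C (X4) → no; 2× C (X2) → no; 1× Cl (X1) → no; 1× N (X3) → no.
That gives 10 matching atoms.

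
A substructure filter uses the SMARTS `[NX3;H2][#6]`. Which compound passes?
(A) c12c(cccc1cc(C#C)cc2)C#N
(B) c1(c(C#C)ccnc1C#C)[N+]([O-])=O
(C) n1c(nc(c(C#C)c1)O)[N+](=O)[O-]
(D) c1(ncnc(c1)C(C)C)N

[NX3;H2][#6] describes a trivalent nitrogen with two H attached to carbon (a primary amine).
(A) has a nitrile (-C#N) but the nitrogen is NX1 (triple-bonded), not NX3 with two H.
(B) has a nitro group (-[N+](=O)[O-]) but the nitrogen is [N+] with no H, not NX3H2.
(C) has a nitro group (-[N+](=O)[O-]) but the nitrogen is [N+] with no H, not NX3H2.
(D) contains a primary amino group (-NH2), which satisfies every atom and bond constraint.
So the answer is (D).

D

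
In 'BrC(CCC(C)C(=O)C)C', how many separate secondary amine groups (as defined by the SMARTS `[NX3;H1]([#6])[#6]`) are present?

[NX3;H1]([#6])[#6] is the SMARTS for a secondary amine: a trivalent nitrogen with one H, bonded to two carbons.
No fragment in the molecule satisfies every constraint, giving 0 matches.

0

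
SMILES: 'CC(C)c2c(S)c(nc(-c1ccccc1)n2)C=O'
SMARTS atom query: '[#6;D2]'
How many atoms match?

6

The query [#6;D2] means: any carbon bonded to exactly two heavy atoms.
Check the 18 heavy atoms by environment: 2× n (aromatic, D2) → no; 5× c (aromatic, D3) → no; 1× C (D3) → no; 2× C (D1) → no; 1× C (D2) → match; 1× O (D1) → no; 5× c (aromatic, D2) → match; 1× S (D1) → no.
Summing the matching environments: 1 + 5 = 6 matching atoms.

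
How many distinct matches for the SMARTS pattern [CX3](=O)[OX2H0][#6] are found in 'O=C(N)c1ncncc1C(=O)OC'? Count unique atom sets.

1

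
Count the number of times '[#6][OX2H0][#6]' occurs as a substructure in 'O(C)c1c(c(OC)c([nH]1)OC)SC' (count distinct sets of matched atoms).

3

[#6][OX2H0][#6] is the SMARTS for an ether: an aliphatic oxygen bridging two carbons with no H on the oxygen.
The molecule carries 3 separate instances of a methoxy ether (-OCH3) meeting every constraint; each maps to a distinct set of atoms, giving 3 matches.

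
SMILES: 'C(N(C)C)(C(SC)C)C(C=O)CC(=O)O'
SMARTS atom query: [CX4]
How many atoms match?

8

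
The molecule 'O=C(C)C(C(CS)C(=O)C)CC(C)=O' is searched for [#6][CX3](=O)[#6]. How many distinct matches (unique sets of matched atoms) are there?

[#6][CX3](=O)[#6] is the SMARTS for a ketone: a carbonyl carbon (no H) flanked by two carbons.
The molecule carries 3 separate instances of an acetyl/ketone group (-C(=O)CH3) meeting every constraint; each maps to a distinct set of atoms, giving 3 matches.

3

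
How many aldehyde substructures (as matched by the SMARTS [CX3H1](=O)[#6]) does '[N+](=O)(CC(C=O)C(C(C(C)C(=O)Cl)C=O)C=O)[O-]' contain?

[CX3H1](=O)[#6] is the SMARTS for an aldehyde: an sp2 carbon with one H, double-bonded to O and single-bonded to carbon.
The molecule carries 3 separate instances of an aldehyde (-CHO) meeting every constraint; each maps to a distinct set of atoms, giving 3 matches.

3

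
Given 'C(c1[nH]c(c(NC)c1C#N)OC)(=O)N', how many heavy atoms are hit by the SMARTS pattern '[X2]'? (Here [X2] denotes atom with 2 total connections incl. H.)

2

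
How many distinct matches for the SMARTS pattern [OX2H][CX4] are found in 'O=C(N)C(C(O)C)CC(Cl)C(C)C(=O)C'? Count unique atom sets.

1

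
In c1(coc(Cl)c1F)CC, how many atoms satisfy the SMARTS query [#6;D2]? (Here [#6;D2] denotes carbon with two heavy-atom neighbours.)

2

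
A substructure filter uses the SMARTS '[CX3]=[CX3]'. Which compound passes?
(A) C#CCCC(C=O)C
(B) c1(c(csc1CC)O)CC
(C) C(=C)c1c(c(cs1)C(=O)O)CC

[CX3]=[CX3] describes a non-aromatic C=C double bond between two sp2 carbons (an alkene).
(A) has an ethynyl group (-C#CH) but the C-C bond is a triple bond, not a double bond.
(B) has an ethyl group (-CH2CH3) but its C-C bond is a single bond between CX4 carbons, not CX3=CX3.
(C) contains a vinyl group (-CH=CH2), which satisfies every atom and bond constraint.
So the answer is (C).

C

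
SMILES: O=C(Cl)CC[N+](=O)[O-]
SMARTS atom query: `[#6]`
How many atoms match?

The query [#6] means: #6 matches any atom with atomic number 6 (carbon, aromatic or aliphatic).
Check the 8 heavy atoms by environment: 3× C → match; 1× N (charge +1) → no; 1× O (charge -1) → no; 2× O → no; 1× Cl → no.
That gives 3 matching atoms.

3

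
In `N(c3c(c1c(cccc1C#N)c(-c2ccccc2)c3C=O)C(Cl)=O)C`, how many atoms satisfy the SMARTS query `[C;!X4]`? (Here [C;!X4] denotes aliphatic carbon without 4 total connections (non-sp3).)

3

Check the 25 heavy atoms by environment: 16× c (aromatic, X3) → no; 2× C (X3) → match; 2× O (X1) → no; 1× N (X3) → no; 1× C (X4) → no; 1× Cl (X1) → no; 1× C (X2) → match; 1× N (X1) → no.
Summing the matching environments: 2 + 1 = 3 matching atoms.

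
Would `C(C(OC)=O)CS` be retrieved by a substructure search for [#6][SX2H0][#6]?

The pattern [#6][SX2H0][#6] describes an aliphatic sulfur bridging two carbons with no H on the sulfur — a thioether.
The closest candidate here is a thiol (-SH), but the sulfur has H1, not H0 bridging two carbons. No other fragment satisfies the full query, so there is no match.

No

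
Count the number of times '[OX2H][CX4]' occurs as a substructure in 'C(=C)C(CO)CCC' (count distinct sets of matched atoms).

1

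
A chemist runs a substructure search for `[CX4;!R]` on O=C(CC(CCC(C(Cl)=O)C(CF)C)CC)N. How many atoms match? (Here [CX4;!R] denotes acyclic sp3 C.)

10

Check the 17 heavy atoms by environment: 10× C (X4, acyclic) → match; 2× C (X3, acyclic) → no; 2× O (X1, acyclic) → no; 1× N (X3, acyclic) → no; 1× Cl (X1, acyclic) → no; 1× F (X1, acyclic) → no.
That gives 10 matching atoms.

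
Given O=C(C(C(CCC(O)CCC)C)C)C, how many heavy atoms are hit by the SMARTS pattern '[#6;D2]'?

Check the 14 heavy atoms by environment: 4× C (D2) → match; 4× C (D3) → no; 4× C (D1) → no; 2× O (D1) → no.
That gives 4 matching atoms.

4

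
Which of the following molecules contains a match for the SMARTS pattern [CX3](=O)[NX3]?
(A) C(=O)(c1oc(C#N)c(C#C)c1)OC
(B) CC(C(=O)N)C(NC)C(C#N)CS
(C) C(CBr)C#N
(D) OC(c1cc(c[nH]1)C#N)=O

B

[CX3](=O)[NX3] describes a carbonyl carbon bonded to a trivalent nitrogen (an amide).
(A) has a methyl-ester group (-C(=O)OCH3) but the carbonyl is bonded to O, not to an NX3 nitrogen.
(B) contains a primary amide (-C(=O)NH2), which satisfies every atom and bond constraint.
(C) has a nitrile (-C#N) but the nitrile N is NX1 (triple-bonded), not NX3.
(D) has a carboxylic acid group (-C(=O)OH) but the carbonyl is bonded to O, not to an NX3 nitrogen.
So the answer is (B).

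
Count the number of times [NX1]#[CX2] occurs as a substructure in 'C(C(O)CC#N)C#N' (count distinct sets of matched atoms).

2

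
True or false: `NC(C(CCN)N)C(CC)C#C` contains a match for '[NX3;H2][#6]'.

The pattern [NX3;H2][#6] describes a trivalent nitrogen with two H attached to carbon — a primary amine.
The molecule carries a primary amino group (-NH2), whose atoms satisfy every constraint of the query, so the pattern matches.

True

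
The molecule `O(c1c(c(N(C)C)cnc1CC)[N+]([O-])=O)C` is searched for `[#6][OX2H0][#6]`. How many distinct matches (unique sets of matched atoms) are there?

1

[#6][OX2H0][#6] is the SMARTS for an ether: an aliphatic oxygen bridging two carbons with no H on the oxygen.
Exactly one fragment in the molecule meets all constraints, giving 1 match.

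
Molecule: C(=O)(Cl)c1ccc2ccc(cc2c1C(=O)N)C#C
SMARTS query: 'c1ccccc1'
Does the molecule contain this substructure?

The pattern c1ccccc1 describes six aromatic carbons in a ring — a benzene ring.
The required atom environment is present in the molecule, so the pattern matches.

Yes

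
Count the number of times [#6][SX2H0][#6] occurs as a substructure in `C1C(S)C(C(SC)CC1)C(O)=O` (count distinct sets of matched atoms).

1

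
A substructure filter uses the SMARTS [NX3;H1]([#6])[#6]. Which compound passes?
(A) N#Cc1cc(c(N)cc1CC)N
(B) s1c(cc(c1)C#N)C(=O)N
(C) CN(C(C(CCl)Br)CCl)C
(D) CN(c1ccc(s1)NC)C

D

[NX3;H1]([#6])[#6] describes a trivalent nitrogen with one H, bonded to two carbons (a secondary amine).
(A) has a primary amino group (-NH2) but the nitrogen has H2 and only one carbon neighbour.
(B) has a primary amide (-C(=O)NH2) but the -C(=O)NH2 nitrogen has H2, not H1.
(C) has a dimethylamino group (-N(CH3)2) but the nitrogen has H0, not H1.
(D) contains an N-methylamino group (-NHCH3), which satisfies every atom and bond constraint.
So the answer is (D).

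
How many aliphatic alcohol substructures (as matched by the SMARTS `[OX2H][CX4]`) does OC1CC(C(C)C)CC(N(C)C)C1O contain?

2

[OX2H][CX4] is the SMARTS for an aliphatic alcohol: a hydroxyl oxygen bound to an sp3 (X4) carbon.
The molecule carries 2 separate instances of a hydroxyl group (-OH) meeting every constraint; each maps to a distinct set of atoms, giving 2 matches.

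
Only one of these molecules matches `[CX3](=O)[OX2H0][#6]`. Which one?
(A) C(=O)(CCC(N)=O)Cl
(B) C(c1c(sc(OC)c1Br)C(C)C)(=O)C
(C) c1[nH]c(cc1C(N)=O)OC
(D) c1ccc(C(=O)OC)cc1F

D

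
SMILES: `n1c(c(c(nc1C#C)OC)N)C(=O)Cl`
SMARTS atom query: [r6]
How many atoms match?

6

The query [r6] means: r6 matches atoms in a six-membered ring.
Check the 14 heavy atoms by environment: 2× n (aromatic, in 6-ring) → match; 4× c (aromatic, in 6-ring) → match; 4× C (acyclic) → no; 2× O (acyclic) → no; 1× N (acyclic) → no; 1× Cl (acyclic) → no.
Summing the matching environments: 2 + 4 = 6 matching atoms.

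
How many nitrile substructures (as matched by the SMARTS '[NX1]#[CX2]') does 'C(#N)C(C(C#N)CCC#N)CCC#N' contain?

4

[NX1]#[CX2] is the SMARTS for a nitrile: a nitrogen triple-bonded to a two-connected carbon.
The molecule carries 4 separate instances of a nitrile (-C#N) meeting every constraint; each maps to a distinct set of atoms, giving 4 matches.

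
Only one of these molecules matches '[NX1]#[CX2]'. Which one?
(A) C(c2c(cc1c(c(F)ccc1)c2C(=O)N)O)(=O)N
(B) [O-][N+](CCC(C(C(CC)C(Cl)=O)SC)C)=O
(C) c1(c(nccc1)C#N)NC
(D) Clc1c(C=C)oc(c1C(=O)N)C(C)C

[NX1]#[CX2] describes a nitrogen triple-bonded to a two-connected carbon (a nitrile).
(A) has a primary amide (-C(=O)NH2) but the nitrogen is NX3, not NX1.
(B) has a nitro group (-[N+](=O)[O-]) but there is no C#N triple bond.
(C) contains a nitrile (-C#N), which satisfies every atom and bond constraint.
(D) has a primary amide (-C(=O)NH2) but the nitrogen is NX3, not NX1.
So the answer is (C).

C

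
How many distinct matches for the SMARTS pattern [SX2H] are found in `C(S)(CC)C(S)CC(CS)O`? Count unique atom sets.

3

[SX2H] is the SMARTS for a thiol: an aliphatic sulfur with two connections, one being H.
The molecule carries 3 separate instances of a thiol (-SH) meeting every constraint; each maps to a distinct set of atoms, giving 3 matches.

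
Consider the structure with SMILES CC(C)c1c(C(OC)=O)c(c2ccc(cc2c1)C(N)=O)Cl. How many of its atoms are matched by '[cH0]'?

The query [cH0] means: aromatic carbon with no attached hydrogen (substituted or ring-fusion).
Check the 21 heavy atoms by environment: 6× c (aromatic, H0) → match; 4× c (aromatic, H1) → no; 2× C (H0) → no; 3× O (H0) → no; 1× N (H2) → no; 1× Cl (H0) → no; 3× C (H3) → no; 1× C (H1) → no.
That gives 6 matching atoms.

6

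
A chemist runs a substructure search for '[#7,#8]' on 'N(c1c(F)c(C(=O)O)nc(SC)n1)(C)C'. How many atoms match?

5

The query [#7,#8] means: nitrogen or oxygen (comma = OR).
Check the 15 heavy atoms by environment: 2× n (aromatic) → match; 4× c (aromatic) → no; 1× N → match; 4× C → no; 1× S → no; 2× O → match; 1× F → no.
Summing the matching environments: 2 + 1 + 2 = 5 matching atoms.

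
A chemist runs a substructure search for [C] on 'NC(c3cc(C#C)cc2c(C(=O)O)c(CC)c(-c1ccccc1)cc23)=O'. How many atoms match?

6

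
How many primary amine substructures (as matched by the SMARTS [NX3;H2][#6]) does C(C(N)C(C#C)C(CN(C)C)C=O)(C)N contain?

2

[NX3;H2][#6] is the SMARTS for a primary amine: a trivalent nitrogen with two H attached to carbon.
The molecule carries 2 separate instances of a primary amino group (-NH2) meeting every constraint; each maps to a distinct set of atoms, giving 2 matches.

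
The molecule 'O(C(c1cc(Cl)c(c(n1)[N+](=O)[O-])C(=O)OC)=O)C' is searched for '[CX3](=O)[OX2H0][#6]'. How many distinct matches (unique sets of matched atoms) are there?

2

[CX3](=O)[OX2H0][#6] is the SMARTS for an ester: a carbonyl carbon bonded to an oxygen that is itself bonded to carbon (no H on that O).
The molecule carries 2 separate instances of a methyl-ester group (-C(=O)OCH3) meeting every constraint; each maps to a distinct set of atoms, giving 2 matches.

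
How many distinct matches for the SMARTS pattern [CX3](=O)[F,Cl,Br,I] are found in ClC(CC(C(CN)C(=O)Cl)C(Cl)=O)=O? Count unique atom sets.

3

[CX3](=O)[F,Cl,Br,I] is the SMARTS for an acyl halide: a carbonyl carbon bonded to a halogen.
The molecule carries 3 separate instances of an acyl chloride (-C(=O)Cl) meeting every constraint; each maps to a distinct set of atoms, giving 3 matches.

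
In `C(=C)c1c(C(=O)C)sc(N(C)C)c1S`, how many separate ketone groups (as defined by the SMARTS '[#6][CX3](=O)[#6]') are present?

1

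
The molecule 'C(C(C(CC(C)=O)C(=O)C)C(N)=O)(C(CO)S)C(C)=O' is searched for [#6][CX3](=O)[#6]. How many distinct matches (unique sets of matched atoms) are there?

3

[#6][CX3](=O)[#6] is the SMARTS for a ketone: a carbonyl carbon (no H) flanked by two carbons.
The molecule carries 3 separate instances of an acetyl/ketone group (-C(=O)CH3) meeting every constraint; each maps to a distinct set of atoms, giving 3 matches.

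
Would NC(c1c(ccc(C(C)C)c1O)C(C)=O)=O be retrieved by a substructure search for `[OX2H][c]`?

The pattern [OX2H][c] describes a hydroxyl oxygen attached to an aromatic carbon — a phenol.
The molecule carries a hydroxyl group (-OH), whose atoms satisfy every constraint of the query, so the pattern matches.

Yes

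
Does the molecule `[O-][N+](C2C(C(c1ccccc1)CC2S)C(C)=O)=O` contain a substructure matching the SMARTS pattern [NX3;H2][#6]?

The pattern [NX3;H2][#6] describes a trivalent nitrogen with two H attached to carbon — a primary amine.
The closest candidate here is a nitro group (-[N+](=O)[O-]), but the nitrogen is [N+] with no H, not NX3H2. No other fragment satisfies the full query, so there is no match.

No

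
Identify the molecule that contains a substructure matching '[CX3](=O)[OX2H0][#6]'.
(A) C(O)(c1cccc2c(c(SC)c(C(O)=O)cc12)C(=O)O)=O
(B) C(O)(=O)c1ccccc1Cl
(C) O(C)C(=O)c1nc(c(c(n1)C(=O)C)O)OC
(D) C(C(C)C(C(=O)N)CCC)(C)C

C

[CX3](=O)[OX2H0][#6] describes a carbonyl carbon bonded to an oxygen that is itself bonded to carbon (no H on that O) (an ester).
(A) has a carboxylic acid group (-C(=O)OH) but the singly-bonded O carries H (OX2H1, not H0).
(B) has a carboxylic acid group (-C(=O)OH) but the singly-bonded O carries H (OX2H1, not H0).
(C) contains a methyl-ester group (-C(=O)OCH3), which satisfies every atom and bond constraint.
(D) has a primary amide (-C(=O)NH2) but the carbonyl is bonded to N, not to an O-C linkage.
So the answer is (C).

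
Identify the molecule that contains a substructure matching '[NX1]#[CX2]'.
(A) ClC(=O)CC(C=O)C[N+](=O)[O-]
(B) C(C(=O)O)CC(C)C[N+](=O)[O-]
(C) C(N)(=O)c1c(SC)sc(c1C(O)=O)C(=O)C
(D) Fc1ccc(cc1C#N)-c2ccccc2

D

[NX1]#[CX2] describes a nitrogen triple-bonded to a two-connected carbon (a nitrile).
(A) has a nitro group (-[N+](=O)[O-]) but there is no C#N triple bond.
(B) has a nitro group (-[N+](=O)[O-]) but there is no C#N triple bond.
(C) has a primary amide (-C(=O)NH2) but the nitrogen is NX3, not NX1.
(D) contains a nitrile (-C#N), which satisfies every atom and bond constraint.
So the answer is (D).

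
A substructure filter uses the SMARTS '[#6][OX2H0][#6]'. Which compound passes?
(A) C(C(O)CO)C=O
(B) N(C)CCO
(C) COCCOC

[#6][OX2H0][#6] describes an aliphatic oxygen bridging two carbons with no H on the oxygen (an ether).
(A) has a hydroxyl group (-OH) but the oxygen has H1, not H0 bridging two carbons.
(B) has a hydroxyl group (-OH) but the oxygen has H1, not H0 bridging two carbons.
(C) contains a methoxy ether (-OCH3), which satisfies every atom and bond constraint.
So the answer is (C).

C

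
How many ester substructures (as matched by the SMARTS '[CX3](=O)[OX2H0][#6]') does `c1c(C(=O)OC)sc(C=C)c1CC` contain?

[CX3](=O)[OX2H0][#6] is the SMARTS for an ester: a carbonyl carbon bonded to an oxygen that is itself bonded to carbon (no H on that O).
Exactly one fragment in the molecule meets all constraints, giving 1 match.

1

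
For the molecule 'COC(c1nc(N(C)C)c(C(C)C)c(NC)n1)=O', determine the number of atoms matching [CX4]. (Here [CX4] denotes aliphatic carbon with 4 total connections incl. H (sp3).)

7

Check the 18 heavy atoms by environment: 2× n (aromatic, X2) → no; 4× c (aromatic, X3) → no; 1× C (X3) → no; 1× O (X1) → no; 1× O (X2) → no; 7× C (X4) → match; 2× N (X3) → no.
That gives 7 matching atoms.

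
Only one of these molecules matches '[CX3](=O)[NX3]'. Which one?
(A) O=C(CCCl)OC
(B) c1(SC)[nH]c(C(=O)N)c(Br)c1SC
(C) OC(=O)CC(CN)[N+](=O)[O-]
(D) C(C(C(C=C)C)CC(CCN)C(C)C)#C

[CX3](=O)[NX3] describes a carbonyl carbon bonded to a trivalent nitrogen (an amide).
(A) has a methyl-ester group (-C(=O)OCH3) but the carbonyl is bonded to O, not to an NX3 nitrogen.
(B) contains a primary amide (-C(=O)NH2), which satisfies every atom and bond constraint.
(C) has a carboxylic acid group (-C(=O)OH) but the carbonyl is bonded to O, not to an NX3 nitrogen.
(D) has a primary amino group (-NH2) but the -NH2 is not attached to a carbonyl carbon.
So the answer is (B).

B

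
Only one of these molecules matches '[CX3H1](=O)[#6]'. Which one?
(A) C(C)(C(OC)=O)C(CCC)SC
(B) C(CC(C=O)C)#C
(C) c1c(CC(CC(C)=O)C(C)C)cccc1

B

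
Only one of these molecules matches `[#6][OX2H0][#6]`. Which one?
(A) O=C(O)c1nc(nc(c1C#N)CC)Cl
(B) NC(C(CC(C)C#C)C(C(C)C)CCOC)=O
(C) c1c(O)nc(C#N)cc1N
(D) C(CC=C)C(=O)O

B

[#6][OX2H0][#6] describes an aliphatic oxygen bridging two carbons with no H on the oxygen (an ether).
(A) has a carboxylic acid group (-C(=O)OH) but the -OH oxygen has H1; the =O is OX1, not OX2.
(B) contains a methoxy ether (-OCH3), which satisfies every atom and bond constraint.
(C) has a hydroxyl group (-OH) but the oxygen has H1, not H0 bridging two carbons.
(D) has a carboxylic acid group (-C(=O)OH) but the -OH oxygen has H1; the =O is OX1, not OX2.
So the answer is (B).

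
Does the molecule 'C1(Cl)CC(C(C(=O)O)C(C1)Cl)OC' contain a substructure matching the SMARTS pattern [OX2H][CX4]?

No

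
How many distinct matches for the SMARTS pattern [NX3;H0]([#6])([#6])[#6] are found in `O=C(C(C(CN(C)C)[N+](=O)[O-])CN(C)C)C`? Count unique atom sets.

[NX3;H0]([#6])([#6])[#6] is the SMARTS for a tertiary amine: a trivalent nitrogen with no H, bonded to three carbons.
The molecule carries 2 separate instances of a dimethylamino group (-N(CH3)2) meeting every constraint; each maps to a distinct set of atoms, giving 2 matches.

2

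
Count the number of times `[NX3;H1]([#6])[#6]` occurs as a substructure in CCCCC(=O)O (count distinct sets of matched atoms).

0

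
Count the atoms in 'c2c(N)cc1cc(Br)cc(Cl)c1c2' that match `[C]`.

0

The query [C] means: uppercase C matches aliphatic (non-aromatic) carbon only.
Check the 13 heavy atoms by environment: 10× c (aromatic) → no; 1× Cl → no; 1× Br → no; 1× N → no.
No environment satisfies the query, so 0 matching atoms.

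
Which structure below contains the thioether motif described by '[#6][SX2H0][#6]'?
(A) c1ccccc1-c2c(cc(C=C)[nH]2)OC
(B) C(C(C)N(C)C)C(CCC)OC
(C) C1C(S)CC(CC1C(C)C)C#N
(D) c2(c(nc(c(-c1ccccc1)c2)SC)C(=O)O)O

D

[#6][SX2H0][#6] describes an aliphatic sulfur bridging two carbons with no H on the sulfur (a thioether).
(A) has a methoxy ether (-OCH3) but the bridging atom is O, not S.
(B) has a methoxy ether (-OCH3) but the bridging atom is O, not S.
(C) has a thiol (-SH) but the sulfur has H1, not H0 bridging two carbons.
(D) contains a methylthio ether (-SCH3), which satisfies every atom and bond constraint.
So the answer is (D).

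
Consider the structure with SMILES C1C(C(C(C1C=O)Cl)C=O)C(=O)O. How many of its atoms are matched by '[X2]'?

1

Check the 13 heavy atoms by environment: 5× C (X4) → no; 3× C (X3) → no; 3× O (X1) → no; 1× Cl (X1) → no; 1× O (X2) → match.
That gives 1 matching atom.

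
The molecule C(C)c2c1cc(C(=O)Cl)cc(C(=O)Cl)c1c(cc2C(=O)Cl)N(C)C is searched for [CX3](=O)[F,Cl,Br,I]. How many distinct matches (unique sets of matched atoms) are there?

[CX3](=O)[F,Cl,Br,I] is the SMARTS for an acyl halide: a carbonyl carbon bonded to a halogen.
The molecule carries 3 separate instances of an acyl chloride (-C(=O)Cl) meeting every constraint; each maps to a distinct set of atoms, giving 3 matches.

3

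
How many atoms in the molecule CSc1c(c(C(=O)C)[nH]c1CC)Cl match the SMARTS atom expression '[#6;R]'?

The query [#6;R] means: carbon that is part of a ring.
Check the 13 heavy atoms by environment: 1× n (aromatic, in 5-ring) → no; 4× c (aromatic, in 5-ring) → match; 1× Cl (acyclic) → no; 1× S (acyclic) → no; 5× C (acyclic) → no; 1× O (acyclic) → no.
That gives 4 matching atoms.

4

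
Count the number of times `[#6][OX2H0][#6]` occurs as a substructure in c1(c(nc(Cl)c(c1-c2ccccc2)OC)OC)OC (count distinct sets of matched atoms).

3

[#6][OX2H0][#6] is the SMARTS for an ether: an aliphatic oxygen bridging two carbons with no H on the oxygen.
The molecule carries 3 separate instances of a methoxy ether (-OCH3) meeting every constraint; each maps to a distinct set of atoms, giving 3 matches.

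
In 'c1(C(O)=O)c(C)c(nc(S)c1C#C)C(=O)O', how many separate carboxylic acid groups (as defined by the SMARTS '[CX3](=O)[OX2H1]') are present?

[CX3](=O)[OX2H1] is the SMARTS for a carboxylic acid: an sp2 carbon double-bonded to O and single-bonded to an -OH oxygen.
The molecule carries 2 separate instances of a carboxylic acid group (-C(=O)OH) meeting every constraint; each maps to a distinct set of atoms, giving 2 matches.

2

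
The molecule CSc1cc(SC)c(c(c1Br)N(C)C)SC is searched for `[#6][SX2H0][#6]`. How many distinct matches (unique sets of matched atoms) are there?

3

[#6][SX2H0][#6] is the SMARTS for a thioether: an aliphatic sulfur bridging two carbons with no H on the sulfur.
The molecule carries 3 separate instances of a methylthio ether (-SCH3) meeting every constraint; each maps to a distinct set of atoms, giving 3 matches.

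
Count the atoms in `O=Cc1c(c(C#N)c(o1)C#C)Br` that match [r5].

The query [r5] means: r5 matches atoms in a five-membered ring.
Check the 12 heavy atoms by environment: 1× o (aromatic, in 5-ring) → match; 4× c (aromatic, in 5-ring) → match; 4× C (acyclic) → no; 1× O (acyclic) → no; 1× Br (acyclic) → no; 1× N (acyclic) → no.
Summing the matching environments: 1 + 4 = 5 matching atoms.

5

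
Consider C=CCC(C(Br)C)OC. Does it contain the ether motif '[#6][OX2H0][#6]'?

Yes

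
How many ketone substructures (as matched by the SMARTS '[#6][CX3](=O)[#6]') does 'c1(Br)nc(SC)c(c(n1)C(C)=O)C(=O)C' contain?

2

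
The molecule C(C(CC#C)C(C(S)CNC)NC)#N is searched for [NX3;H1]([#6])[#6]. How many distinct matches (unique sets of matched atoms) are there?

2

[NX3;H1]([#6])[#6] is the SMARTS for a secondary amine: a trivalent nitrogen with one H, bonded to two carbons.
The molecule carries 2 separate instances of an N-methylamino group (-NHCH3) meeting every constraint; each maps to a distinct set of atoms, giving 2 matches.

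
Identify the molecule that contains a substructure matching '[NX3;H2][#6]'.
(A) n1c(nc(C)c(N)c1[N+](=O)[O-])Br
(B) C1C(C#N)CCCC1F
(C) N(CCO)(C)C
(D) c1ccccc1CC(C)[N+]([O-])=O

A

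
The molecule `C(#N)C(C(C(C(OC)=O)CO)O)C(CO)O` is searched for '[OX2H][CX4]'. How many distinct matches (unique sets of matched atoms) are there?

4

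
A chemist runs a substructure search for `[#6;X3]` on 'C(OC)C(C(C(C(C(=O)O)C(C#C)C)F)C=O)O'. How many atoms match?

Check the 18 heavy atoms by environment: 8× C (X4) → no; 2× C (X3) → match; 2× O (X1) → no; 3× O (X2) → no; 1× F (X1) → no; 2× C (X2) → no.
That gives 2 matching atoms.

2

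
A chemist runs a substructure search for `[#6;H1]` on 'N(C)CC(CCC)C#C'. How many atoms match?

Check the 9 heavy atoms by environment: 3× C (H2) → no; 2× C (H1) → match; 1× C (H0) → no; 2× C (H3) → no; 1× N (H1) → no.
That gives 2 matching atoms.

2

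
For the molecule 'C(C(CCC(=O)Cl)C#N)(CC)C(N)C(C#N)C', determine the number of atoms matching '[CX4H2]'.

Check the 17 heavy atoms by environment: 2× C (H3, X4) → no; 4× C (H1, X4) → no; 3× C (H2, X4) → match; 1× N (H2, X3) → no; 1× C (H0, X3) → no; 1× O (H0, X1) → no; 1× Cl (H0, X1) → no; 2× C (H0, X2) → no; 2× N (H0, X1) → no.
That gives 3 matching atoms.

3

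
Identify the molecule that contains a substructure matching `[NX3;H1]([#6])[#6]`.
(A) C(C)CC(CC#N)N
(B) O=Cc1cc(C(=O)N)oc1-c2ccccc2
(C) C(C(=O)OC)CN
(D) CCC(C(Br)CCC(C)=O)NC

[NX3;H1]([#6])[#6] describes a trivalent nitrogen with one H, bonded to two carbons (a secondary amine).
(A) has a primary amino group (-NH2) but the nitrogen has H2 and only one carbon neighbour.
(B) has a primary amide (-C(=O)NH2) but the -C(=O)NH2 nitrogen has H2, not H1.
(C) has a primary amino group (-NH2) but the nitrogen has H2 and only one carbon neighbour.
(D) contains an N-methylamino group (-NHCH3), which satisfies every atom and bond constraint.
So the answer is (D).

D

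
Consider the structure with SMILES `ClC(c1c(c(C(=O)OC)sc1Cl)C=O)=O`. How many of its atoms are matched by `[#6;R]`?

4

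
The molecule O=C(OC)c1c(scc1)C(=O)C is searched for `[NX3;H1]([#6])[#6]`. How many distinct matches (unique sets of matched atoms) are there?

[NX3;H1]([#6])[#6] is the SMARTS for a secondary amine: a trivalent nitrogen with one H, bonded to two carbons.
No fragment in the molecule satisfies every constraint, giving 0 matches.

0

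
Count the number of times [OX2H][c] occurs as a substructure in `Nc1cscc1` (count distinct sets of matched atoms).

0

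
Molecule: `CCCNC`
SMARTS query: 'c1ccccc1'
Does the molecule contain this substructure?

No

The pattern c1ccccc1 describes six aromatic carbons in a ring — a benzene ring.
The closest candidate here is a methyl group (-CH3), but no six-membered all-carbon aromatic ring is present. No other fragment satisfies the full query, so there is no match.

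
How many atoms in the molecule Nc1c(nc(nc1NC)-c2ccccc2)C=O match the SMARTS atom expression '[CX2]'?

Check the 17 heavy atoms by environment: 2× n (aromatic, X2) → no; 10× c (aromatic, X3) → no; 2× N (X3) → no; 1× C (X3) → no; 1× O (X1) → no; 1× C (X4) → no.
No environment satisfies the query, so 0 matching atoms.

0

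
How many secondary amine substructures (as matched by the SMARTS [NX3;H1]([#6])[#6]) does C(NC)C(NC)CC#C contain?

2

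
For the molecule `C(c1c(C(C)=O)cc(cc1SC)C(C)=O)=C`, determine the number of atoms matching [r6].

The query [r6] means: r6 matches atoms in a six-membered ring.
Check the 16 heavy atoms by environment: 6× c (aromatic, in 6-ring) → match; 7× C (acyclic) → no; 2× O (acyclic) → no; 1× S (acyclic) → no.
That gives 6 matching atoms.

6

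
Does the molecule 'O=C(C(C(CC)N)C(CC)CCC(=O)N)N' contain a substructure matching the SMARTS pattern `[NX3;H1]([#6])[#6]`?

No

The pattern [NX3;H1]([#6])[#6] describes a trivalent nitrogen with one H, bonded to two carbons — a secondary amine.
The closest candidate here is a primary amide (-C(=O)NH2), but the -C(=O)NH2 nitrogen has H2, not H1. No other fragment satisfies the full query, so there is no match.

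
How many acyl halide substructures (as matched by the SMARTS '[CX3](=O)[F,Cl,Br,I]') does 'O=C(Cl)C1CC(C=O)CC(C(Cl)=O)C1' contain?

[CX3](=O)[F,Cl,Br,I] is the SMARTS for an acyl halide: a carbonyl carbon bonded to a halogen.
The molecule carries 2 separate instances of an acyl chloride (-C(=O)Cl) meeting every constraint; each maps to a distinct set of atoms, giving 2 matches.

2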